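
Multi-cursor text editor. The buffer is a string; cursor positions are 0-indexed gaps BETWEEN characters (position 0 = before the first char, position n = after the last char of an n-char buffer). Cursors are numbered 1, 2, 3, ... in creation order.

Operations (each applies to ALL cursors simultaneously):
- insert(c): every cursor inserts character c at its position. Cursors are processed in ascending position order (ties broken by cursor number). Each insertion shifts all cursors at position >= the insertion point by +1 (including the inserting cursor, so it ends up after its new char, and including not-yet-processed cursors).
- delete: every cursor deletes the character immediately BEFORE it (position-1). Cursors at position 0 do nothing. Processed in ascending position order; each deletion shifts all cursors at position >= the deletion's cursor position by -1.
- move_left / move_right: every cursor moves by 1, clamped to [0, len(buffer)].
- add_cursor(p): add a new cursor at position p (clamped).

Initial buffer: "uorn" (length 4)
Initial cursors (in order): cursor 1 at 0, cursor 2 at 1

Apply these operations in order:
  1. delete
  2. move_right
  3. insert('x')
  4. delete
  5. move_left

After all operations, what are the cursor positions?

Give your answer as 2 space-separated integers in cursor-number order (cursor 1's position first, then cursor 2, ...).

After op 1 (delete): buffer="orn" (len 3), cursors c1@0 c2@0, authorship ...
After op 2 (move_right): buffer="orn" (len 3), cursors c1@1 c2@1, authorship ...
After op 3 (insert('x')): buffer="oxxrn" (len 5), cursors c1@3 c2@3, authorship .12..
After op 4 (delete): buffer="orn" (len 3), cursors c1@1 c2@1, authorship ...
After op 5 (move_left): buffer="orn" (len 3), cursors c1@0 c2@0, authorship ...

Answer: 0 0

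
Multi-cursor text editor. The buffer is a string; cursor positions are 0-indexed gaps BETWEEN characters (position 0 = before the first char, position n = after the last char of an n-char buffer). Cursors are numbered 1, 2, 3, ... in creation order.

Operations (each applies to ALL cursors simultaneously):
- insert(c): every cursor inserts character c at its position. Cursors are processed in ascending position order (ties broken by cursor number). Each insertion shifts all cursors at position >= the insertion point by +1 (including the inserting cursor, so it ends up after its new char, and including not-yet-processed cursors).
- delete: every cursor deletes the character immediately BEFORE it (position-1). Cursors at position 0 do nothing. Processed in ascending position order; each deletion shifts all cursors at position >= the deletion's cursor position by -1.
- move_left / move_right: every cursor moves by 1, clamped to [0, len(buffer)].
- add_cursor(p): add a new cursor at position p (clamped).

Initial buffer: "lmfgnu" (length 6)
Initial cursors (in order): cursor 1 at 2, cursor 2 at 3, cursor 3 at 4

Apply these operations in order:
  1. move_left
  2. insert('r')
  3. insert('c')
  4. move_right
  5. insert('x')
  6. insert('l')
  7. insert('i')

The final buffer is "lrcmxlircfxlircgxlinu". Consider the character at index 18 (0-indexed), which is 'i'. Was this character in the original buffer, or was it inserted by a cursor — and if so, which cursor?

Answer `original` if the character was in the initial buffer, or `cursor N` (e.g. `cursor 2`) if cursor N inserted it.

Answer: cursor 3

Derivation:
After op 1 (move_left): buffer="lmfgnu" (len 6), cursors c1@1 c2@2 c3@3, authorship ......
After op 2 (insert('r')): buffer="lrmrfrgnu" (len 9), cursors c1@2 c2@4 c3@6, authorship .1.2.3...
After op 3 (insert('c')): buffer="lrcmrcfrcgnu" (len 12), cursors c1@3 c2@6 c3@9, authorship .11.22.33...
After op 4 (move_right): buffer="lrcmrcfrcgnu" (len 12), cursors c1@4 c2@7 c3@10, authorship .11.22.33...
After op 5 (insert('x')): buffer="lrcmxrcfxrcgxnu" (len 15), cursors c1@5 c2@9 c3@13, authorship .11.122.233.3..
After op 6 (insert('l')): buffer="lrcmxlrcfxlrcgxlnu" (len 18), cursors c1@6 c2@11 c3@16, authorship .11.1122.2233.33..
After op 7 (insert('i')): buffer="lrcmxlircfxlircgxlinu" (len 21), cursors c1@7 c2@13 c3@19, authorship .11.11122.22233.333..
Authorship (.=original, N=cursor N): . 1 1 . 1 1 1 2 2 . 2 2 2 3 3 . 3 3 3 . .
Index 18: author = 3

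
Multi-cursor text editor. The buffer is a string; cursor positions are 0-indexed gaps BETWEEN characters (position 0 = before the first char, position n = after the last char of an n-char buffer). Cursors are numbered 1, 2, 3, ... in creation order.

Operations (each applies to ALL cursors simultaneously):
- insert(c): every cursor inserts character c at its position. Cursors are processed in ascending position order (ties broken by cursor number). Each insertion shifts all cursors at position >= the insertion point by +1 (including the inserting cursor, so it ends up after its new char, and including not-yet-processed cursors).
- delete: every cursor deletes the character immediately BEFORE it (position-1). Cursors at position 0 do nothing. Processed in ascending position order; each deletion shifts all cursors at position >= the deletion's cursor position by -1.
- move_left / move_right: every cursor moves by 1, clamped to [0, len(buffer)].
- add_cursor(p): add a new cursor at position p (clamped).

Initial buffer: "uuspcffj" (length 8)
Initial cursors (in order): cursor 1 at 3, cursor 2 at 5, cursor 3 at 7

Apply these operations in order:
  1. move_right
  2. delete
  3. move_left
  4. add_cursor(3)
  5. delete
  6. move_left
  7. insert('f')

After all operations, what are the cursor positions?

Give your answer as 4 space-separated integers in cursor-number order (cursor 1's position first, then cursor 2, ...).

After op 1 (move_right): buffer="uuspcffj" (len 8), cursors c1@4 c2@6 c3@8, authorship ........
After op 2 (delete): buffer="uuscf" (len 5), cursors c1@3 c2@4 c3@5, authorship .....
After op 3 (move_left): buffer="uuscf" (len 5), cursors c1@2 c2@3 c3@4, authorship .....
After op 4 (add_cursor(3)): buffer="uuscf" (len 5), cursors c1@2 c2@3 c4@3 c3@4, authorship .....
After op 5 (delete): buffer="f" (len 1), cursors c1@0 c2@0 c3@0 c4@0, authorship .
After op 6 (move_left): buffer="f" (len 1), cursors c1@0 c2@0 c3@0 c4@0, authorship .
After op 7 (insert('f')): buffer="fffff" (len 5), cursors c1@4 c2@4 c3@4 c4@4, authorship 1234.

Answer: 4 4 4 4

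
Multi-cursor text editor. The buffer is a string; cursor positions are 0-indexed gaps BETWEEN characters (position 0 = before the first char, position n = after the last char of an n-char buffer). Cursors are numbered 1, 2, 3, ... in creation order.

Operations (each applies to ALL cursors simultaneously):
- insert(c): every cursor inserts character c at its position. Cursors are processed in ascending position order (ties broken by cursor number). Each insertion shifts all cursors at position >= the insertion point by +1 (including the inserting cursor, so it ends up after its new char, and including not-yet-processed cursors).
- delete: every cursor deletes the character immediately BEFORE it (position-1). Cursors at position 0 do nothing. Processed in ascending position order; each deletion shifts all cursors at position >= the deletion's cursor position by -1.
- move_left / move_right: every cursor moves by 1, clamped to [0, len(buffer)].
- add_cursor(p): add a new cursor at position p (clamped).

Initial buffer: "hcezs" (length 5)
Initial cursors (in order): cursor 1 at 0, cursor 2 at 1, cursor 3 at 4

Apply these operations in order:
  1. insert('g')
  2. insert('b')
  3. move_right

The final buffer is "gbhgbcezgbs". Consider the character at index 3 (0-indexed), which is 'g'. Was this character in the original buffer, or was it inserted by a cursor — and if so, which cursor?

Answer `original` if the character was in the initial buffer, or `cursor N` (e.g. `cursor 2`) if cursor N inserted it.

Answer: cursor 2

Derivation:
After op 1 (insert('g')): buffer="ghgcezgs" (len 8), cursors c1@1 c2@3 c3@7, authorship 1.2...3.
After op 2 (insert('b')): buffer="gbhgbcezgbs" (len 11), cursors c1@2 c2@5 c3@10, authorship 11.22...33.
After op 3 (move_right): buffer="gbhgbcezgbs" (len 11), cursors c1@3 c2@6 c3@11, authorship 11.22...33.
Authorship (.=original, N=cursor N): 1 1 . 2 2 . . . 3 3 .
Index 3: author = 2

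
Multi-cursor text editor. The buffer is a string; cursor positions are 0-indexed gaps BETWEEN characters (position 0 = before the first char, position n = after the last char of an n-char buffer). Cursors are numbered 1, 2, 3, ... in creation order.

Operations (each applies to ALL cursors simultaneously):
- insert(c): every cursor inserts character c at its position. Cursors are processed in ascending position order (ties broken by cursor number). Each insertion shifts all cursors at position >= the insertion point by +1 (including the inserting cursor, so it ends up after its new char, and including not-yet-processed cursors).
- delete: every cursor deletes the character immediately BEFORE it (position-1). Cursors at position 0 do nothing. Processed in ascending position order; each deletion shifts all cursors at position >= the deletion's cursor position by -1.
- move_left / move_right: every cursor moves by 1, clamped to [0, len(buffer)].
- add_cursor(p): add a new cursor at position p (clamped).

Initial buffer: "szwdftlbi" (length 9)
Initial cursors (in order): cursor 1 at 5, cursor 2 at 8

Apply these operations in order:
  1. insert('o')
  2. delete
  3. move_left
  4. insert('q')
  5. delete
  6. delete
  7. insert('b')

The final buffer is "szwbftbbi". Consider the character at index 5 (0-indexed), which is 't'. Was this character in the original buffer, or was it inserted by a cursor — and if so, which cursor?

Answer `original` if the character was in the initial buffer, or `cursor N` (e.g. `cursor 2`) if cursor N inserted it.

After op 1 (insert('o')): buffer="szwdfotlboi" (len 11), cursors c1@6 c2@10, authorship .....1...2.
After op 2 (delete): buffer="szwdftlbi" (len 9), cursors c1@5 c2@8, authorship .........
After op 3 (move_left): buffer="szwdftlbi" (len 9), cursors c1@4 c2@7, authorship .........
After op 4 (insert('q')): buffer="szwdqftlqbi" (len 11), cursors c1@5 c2@9, authorship ....1...2..
After op 5 (delete): buffer="szwdftlbi" (len 9), cursors c1@4 c2@7, authorship .........
After op 6 (delete): buffer="szwftbi" (len 7), cursors c1@3 c2@5, authorship .......
After op 7 (insert('b')): buffer="szwbftbbi" (len 9), cursors c1@4 c2@7, authorship ...1..2..
Authorship (.=original, N=cursor N): . . . 1 . . 2 . .
Index 5: author = original

Answer: original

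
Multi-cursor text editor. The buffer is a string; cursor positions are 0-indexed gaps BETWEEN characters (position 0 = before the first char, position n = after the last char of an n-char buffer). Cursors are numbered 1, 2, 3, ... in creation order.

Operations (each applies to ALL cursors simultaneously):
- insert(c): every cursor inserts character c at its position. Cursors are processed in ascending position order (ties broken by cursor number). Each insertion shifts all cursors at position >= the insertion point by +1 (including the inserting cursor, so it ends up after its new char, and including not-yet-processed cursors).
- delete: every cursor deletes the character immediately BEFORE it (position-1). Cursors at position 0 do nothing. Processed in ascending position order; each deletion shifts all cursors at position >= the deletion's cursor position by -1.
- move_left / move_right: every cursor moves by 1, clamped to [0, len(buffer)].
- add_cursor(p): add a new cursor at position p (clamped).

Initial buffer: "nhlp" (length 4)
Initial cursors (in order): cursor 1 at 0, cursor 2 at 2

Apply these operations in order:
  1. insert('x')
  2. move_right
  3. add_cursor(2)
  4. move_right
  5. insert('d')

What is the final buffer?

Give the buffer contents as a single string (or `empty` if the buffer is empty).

Answer: xnhddxlpd

Derivation:
After op 1 (insert('x')): buffer="xnhxlp" (len 6), cursors c1@1 c2@4, authorship 1..2..
After op 2 (move_right): buffer="xnhxlp" (len 6), cursors c1@2 c2@5, authorship 1..2..
After op 3 (add_cursor(2)): buffer="xnhxlp" (len 6), cursors c1@2 c3@2 c2@5, authorship 1..2..
After op 4 (move_right): buffer="xnhxlp" (len 6), cursors c1@3 c3@3 c2@6, authorship 1..2..
After op 5 (insert('d')): buffer="xnhddxlpd" (len 9), cursors c1@5 c3@5 c2@9, authorship 1..132..2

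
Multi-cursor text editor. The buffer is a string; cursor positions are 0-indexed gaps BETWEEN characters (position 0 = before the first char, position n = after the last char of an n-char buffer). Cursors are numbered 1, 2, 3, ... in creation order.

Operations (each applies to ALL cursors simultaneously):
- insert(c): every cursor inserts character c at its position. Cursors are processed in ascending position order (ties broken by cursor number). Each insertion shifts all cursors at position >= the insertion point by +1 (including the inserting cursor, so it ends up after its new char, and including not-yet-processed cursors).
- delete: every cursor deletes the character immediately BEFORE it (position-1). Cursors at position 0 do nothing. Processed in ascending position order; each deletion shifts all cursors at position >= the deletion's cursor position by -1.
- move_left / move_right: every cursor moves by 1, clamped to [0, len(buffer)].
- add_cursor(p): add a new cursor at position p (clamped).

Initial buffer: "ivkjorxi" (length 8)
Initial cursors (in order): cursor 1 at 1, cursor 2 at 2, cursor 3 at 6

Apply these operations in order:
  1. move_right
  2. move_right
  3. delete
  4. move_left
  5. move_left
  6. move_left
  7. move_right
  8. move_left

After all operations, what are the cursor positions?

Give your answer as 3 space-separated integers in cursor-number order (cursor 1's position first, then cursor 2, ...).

Answer: 0 0 2

Derivation:
After op 1 (move_right): buffer="ivkjorxi" (len 8), cursors c1@2 c2@3 c3@7, authorship ........
After op 2 (move_right): buffer="ivkjorxi" (len 8), cursors c1@3 c2@4 c3@8, authorship ........
After op 3 (delete): buffer="ivorx" (len 5), cursors c1@2 c2@2 c3@5, authorship .....
After op 4 (move_left): buffer="ivorx" (len 5), cursors c1@1 c2@1 c3@4, authorship .....
After op 5 (move_left): buffer="ivorx" (len 5), cursors c1@0 c2@0 c3@3, authorship .....
After op 6 (move_left): buffer="ivorx" (len 5), cursors c1@0 c2@0 c3@2, authorship .....
After op 7 (move_right): buffer="ivorx" (len 5), cursors c1@1 c2@1 c3@3, authorship .....
After op 8 (move_left): buffer="ivorx" (len 5), cursors c1@0 c2@0 c3@2, authorship .....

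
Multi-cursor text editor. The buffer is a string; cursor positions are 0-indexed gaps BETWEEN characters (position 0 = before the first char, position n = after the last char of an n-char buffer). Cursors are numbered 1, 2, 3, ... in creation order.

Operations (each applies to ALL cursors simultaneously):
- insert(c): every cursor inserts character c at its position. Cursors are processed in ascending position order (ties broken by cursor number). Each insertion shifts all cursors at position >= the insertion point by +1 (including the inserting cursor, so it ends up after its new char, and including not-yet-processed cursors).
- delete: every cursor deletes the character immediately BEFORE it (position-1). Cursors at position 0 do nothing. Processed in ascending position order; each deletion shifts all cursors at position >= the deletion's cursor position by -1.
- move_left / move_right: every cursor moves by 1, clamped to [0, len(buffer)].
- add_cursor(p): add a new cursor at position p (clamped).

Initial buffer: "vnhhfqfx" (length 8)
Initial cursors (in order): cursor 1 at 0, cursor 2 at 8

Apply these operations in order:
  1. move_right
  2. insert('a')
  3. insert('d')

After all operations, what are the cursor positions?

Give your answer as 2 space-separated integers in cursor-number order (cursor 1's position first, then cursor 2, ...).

After op 1 (move_right): buffer="vnhhfqfx" (len 8), cursors c1@1 c2@8, authorship ........
After op 2 (insert('a')): buffer="vanhhfqfxa" (len 10), cursors c1@2 c2@10, authorship .1.......2
After op 3 (insert('d')): buffer="vadnhhfqfxad" (len 12), cursors c1@3 c2@12, authorship .11.......22

Answer: 3 12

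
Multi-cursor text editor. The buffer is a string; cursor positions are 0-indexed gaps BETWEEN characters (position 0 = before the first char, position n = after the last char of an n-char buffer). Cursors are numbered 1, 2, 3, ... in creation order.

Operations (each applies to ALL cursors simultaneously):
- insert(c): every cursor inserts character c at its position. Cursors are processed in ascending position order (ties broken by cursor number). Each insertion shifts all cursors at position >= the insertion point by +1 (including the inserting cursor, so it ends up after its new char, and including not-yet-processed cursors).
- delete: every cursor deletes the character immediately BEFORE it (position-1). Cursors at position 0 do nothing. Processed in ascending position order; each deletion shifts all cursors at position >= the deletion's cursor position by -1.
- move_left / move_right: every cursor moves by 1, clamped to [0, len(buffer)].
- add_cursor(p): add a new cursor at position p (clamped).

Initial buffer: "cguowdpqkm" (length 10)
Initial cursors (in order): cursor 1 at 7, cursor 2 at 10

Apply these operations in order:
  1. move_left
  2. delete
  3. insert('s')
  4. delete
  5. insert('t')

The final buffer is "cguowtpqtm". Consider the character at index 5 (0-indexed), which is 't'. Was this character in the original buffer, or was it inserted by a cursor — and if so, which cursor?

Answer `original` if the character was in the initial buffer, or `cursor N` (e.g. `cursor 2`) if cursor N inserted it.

Answer: cursor 1

Derivation:
After op 1 (move_left): buffer="cguowdpqkm" (len 10), cursors c1@6 c2@9, authorship ..........
After op 2 (delete): buffer="cguowpqm" (len 8), cursors c1@5 c2@7, authorship ........
After op 3 (insert('s')): buffer="cguowspqsm" (len 10), cursors c1@6 c2@9, authorship .....1..2.
After op 4 (delete): buffer="cguowpqm" (len 8), cursors c1@5 c2@7, authorship ........
After op 5 (insert('t')): buffer="cguowtpqtm" (len 10), cursors c1@6 c2@9, authorship .....1..2.
Authorship (.=original, N=cursor N): . . . . . 1 . . 2 .
Index 5: author = 1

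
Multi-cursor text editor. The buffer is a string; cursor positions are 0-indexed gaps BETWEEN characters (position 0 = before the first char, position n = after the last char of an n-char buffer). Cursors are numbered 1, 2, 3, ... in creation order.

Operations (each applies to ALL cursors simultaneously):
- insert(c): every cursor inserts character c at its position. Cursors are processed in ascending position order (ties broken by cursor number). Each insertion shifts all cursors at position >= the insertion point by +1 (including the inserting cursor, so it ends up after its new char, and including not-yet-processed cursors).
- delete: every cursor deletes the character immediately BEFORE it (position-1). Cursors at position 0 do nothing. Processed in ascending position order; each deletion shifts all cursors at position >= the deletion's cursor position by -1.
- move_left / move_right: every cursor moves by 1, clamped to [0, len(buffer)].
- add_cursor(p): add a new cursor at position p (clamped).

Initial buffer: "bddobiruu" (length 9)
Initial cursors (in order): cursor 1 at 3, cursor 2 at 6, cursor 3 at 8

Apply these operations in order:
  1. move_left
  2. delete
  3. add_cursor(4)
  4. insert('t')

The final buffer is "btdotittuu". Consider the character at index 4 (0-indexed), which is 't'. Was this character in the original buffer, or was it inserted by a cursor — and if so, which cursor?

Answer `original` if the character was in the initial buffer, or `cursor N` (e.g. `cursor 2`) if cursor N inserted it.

Answer: cursor 2

Derivation:
After op 1 (move_left): buffer="bddobiruu" (len 9), cursors c1@2 c2@5 c3@7, authorship .........
After op 2 (delete): buffer="bdoiuu" (len 6), cursors c1@1 c2@3 c3@4, authorship ......
After op 3 (add_cursor(4)): buffer="bdoiuu" (len 6), cursors c1@1 c2@3 c3@4 c4@4, authorship ......
After op 4 (insert('t')): buffer="btdotittuu" (len 10), cursors c1@2 c2@5 c3@8 c4@8, authorship .1..2.34..
Authorship (.=original, N=cursor N): . 1 . . 2 . 3 4 . .
Index 4: author = 2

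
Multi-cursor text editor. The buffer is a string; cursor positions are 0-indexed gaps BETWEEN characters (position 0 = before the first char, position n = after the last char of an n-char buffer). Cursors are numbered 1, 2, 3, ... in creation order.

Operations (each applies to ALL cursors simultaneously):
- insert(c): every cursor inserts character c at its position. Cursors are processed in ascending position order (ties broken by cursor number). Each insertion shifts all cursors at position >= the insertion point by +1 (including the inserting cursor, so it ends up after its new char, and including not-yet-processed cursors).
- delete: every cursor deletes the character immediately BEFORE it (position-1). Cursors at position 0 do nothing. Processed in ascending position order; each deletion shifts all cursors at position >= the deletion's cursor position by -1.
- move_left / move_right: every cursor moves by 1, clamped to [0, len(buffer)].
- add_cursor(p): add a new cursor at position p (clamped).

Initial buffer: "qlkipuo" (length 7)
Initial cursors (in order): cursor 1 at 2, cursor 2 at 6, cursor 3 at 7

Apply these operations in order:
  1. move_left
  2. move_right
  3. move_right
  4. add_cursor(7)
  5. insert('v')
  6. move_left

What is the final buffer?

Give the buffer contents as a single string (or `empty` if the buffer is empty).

After op 1 (move_left): buffer="qlkipuo" (len 7), cursors c1@1 c2@5 c3@6, authorship .......
After op 2 (move_right): buffer="qlkipuo" (len 7), cursors c1@2 c2@6 c3@7, authorship .......
After op 3 (move_right): buffer="qlkipuo" (len 7), cursors c1@3 c2@7 c3@7, authorship .......
After op 4 (add_cursor(7)): buffer="qlkipuo" (len 7), cursors c1@3 c2@7 c3@7 c4@7, authorship .......
After op 5 (insert('v')): buffer="qlkvipuovvv" (len 11), cursors c1@4 c2@11 c3@11 c4@11, authorship ...1....234
After op 6 (move_left): buffer="qlkvipuovvv" (len 11), cursors c1@3 c2@10 c3@10 c4@10, authorship ...1....234

Answer: qlkvipuovvv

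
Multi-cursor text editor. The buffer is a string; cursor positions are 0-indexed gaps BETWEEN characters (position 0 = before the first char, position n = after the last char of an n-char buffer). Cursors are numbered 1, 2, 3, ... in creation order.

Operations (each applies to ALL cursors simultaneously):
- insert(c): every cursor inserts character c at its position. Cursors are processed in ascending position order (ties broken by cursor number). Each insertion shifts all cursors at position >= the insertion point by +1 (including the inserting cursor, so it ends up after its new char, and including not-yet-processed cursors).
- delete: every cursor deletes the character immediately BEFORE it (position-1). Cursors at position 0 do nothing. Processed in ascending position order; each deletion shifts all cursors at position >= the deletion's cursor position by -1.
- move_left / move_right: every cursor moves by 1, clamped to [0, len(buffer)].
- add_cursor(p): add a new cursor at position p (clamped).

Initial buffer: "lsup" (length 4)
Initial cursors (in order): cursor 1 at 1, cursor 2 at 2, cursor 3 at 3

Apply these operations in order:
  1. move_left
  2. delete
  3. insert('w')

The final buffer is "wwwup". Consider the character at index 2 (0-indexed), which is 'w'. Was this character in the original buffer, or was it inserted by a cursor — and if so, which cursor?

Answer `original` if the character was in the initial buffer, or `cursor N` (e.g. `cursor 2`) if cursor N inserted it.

After op 1 (move_left): buffer="lsup" (len 4), cursors c1@0 c2@1 c3@2, authorship ....
After op 2 (delete): buffer="up" (len 2), cursors c1@0 c2@0 c3@0, authorship ..
After op 3 (insert('w')): buffer="wwwup" (len 5), cursors c1@3 c2@3 c3@3, authorship 123..
Authorship (.=original, N=cursor N): 1 2 3 . .
Index 2: author = 3

Answer: cursor 3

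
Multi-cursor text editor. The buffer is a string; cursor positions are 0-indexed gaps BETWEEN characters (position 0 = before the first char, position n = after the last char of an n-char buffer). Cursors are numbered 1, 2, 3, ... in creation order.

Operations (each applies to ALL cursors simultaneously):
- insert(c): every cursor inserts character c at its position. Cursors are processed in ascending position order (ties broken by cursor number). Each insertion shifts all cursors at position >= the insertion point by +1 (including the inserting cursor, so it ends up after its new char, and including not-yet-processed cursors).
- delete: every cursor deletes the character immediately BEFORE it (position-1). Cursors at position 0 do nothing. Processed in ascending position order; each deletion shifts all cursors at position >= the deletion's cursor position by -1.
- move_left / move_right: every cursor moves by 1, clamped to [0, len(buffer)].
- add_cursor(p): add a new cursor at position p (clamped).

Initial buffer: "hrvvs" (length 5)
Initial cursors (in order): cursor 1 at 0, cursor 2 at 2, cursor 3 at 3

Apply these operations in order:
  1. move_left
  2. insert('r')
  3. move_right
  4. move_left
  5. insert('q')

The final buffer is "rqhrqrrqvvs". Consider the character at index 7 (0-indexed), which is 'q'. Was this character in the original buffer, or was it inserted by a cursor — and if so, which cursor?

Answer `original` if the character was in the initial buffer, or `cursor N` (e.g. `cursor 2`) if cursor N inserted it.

Answer: cursor 3

Derivation:
After op 1 (move_left): buffer="hrvvs" (len 5), cursors c1@0 c2@1 c3@2, authorship .....
After op 2 (insert('r')): buffer="rhrrrvvs" (len 8), cursors c1@1 c2@3 c3@5, authorship 1.2.3...
After op 3 (move_right): buffer="rhrrrvvs" (len 8), cursors c1@2 c2@4 c3@6, authorship 1.2.3...
After op 4 (move_left): buffer="rhrrrvvs" (len 8), cursors c1@1 c2@3 c3@5, authorship 1.2.3...
After op 5 (insert('q')): buffer="rqhrqrrqvvs" (len 11), cursors c1@2 c2@5 c3@8, authorship 11.22.33...
Authorship (.=original, N=cursor N): 1 1 . 2 2 . 3 3 . . .
Index 7: author = 3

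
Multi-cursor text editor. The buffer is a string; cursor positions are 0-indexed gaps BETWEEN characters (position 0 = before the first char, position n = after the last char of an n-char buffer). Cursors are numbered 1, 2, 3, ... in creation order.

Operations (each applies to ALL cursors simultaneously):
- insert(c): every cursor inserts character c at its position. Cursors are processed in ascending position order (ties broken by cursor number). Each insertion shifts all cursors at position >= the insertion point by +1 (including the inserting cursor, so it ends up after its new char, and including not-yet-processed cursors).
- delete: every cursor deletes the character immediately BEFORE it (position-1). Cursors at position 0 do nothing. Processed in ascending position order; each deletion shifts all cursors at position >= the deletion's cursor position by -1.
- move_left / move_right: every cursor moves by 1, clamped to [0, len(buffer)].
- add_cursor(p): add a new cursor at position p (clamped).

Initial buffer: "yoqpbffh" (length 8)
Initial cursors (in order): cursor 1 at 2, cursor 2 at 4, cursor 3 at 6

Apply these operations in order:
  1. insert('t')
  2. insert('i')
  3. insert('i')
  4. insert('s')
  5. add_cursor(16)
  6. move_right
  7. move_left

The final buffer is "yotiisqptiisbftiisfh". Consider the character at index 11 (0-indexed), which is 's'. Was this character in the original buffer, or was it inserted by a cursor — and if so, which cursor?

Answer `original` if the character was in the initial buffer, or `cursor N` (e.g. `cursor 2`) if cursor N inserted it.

After op 1 (insert('t')): buffer="yotqptbftfh" (len 11), cursors c1@3 c2@6 c3@9, authorship ..1..2..3..
After op 2 (insert('i')): buffer="yotiqptibftifh" (len 14), cursors c1@4 c2@8 c3@12, authorship ..11..22..33..
After op 3 (insert('i')): buffer="yotiiqptiibftiifh" (len 17), cursors c1@5 c2@10 c3@15, authorship ..111..222..333..
After op 4 (insert('s')): buffer="yotiisqptiisbftiisfh" (len 20), cursors c1@6 c2@12 c3@18, authorship ..1111..2222..3333..
After op 5 (add_cursor(16)): buffer="yotiisqptiisbftiisfh" (len 20), cursors c1@6 c2@12 c4@16 c3@18, authorship ..1111..2222..3333..
After op 6 (move_right): buffer="yotiisqptiisbftiisfh" (len 20), cursors c1@7 c2@13 c4@17 c3@19, authorship ..1111..2222..3333..
After op 7 (move_left): buffer="yotiisqptiisbftiisfh" (len 20), cursors c1@6 c2@12 c4@16 c3@18, authorship ..1111..2222..3333..
Authorship (.=original, N=cursor N): . . 1 1 1 1 . . 2 2 2 2 . . 3 3 3 3 . .
Index 11: author = 2

Answer: cursor 2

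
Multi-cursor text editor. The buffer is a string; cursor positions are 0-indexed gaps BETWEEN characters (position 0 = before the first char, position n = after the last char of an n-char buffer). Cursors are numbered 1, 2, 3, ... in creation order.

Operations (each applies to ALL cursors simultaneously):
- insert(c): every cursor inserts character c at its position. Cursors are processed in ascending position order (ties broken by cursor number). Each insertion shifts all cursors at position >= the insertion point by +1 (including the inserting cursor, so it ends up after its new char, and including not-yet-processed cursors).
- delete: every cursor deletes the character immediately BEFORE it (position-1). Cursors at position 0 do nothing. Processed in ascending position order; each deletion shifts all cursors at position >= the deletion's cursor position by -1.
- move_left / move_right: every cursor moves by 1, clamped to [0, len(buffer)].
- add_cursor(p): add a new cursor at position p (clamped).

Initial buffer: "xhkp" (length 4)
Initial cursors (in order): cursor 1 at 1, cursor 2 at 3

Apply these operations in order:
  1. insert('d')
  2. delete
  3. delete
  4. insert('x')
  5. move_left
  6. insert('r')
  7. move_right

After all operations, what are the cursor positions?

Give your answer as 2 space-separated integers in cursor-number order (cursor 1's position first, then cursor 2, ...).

Answer: 2 5

Derivation:
After op 1 (insert('d')): buffer="xdhkdp" (len 6), cursors c1@2 c2@5, authorship .1..2.
After op 2 (delete): buffer="xhkp" (len 4), cursors c1@1 c2@3, authorship ....
After op 3 (delete): buffer="hp" (len 2), cursors c1@0 c2@1, authorship ..
After op 4 (insert('x')): buffer="xhxp" (len 4), cursors c1@1 c2@3, authorship 1.2.
After op 5 (move_left): buffer="xhxp" (len 4), cursors c1@0 c2@2, authorship 1.2.
After op 6 (insert('r')): buffer="rxhrxp" (len 6), cursors c1@1 c2@4, authorship 11.22.
After op 7 (move_right): buffer="rxhrxp" (len 6), cursors c1@2 c2@5, authorship 11.22.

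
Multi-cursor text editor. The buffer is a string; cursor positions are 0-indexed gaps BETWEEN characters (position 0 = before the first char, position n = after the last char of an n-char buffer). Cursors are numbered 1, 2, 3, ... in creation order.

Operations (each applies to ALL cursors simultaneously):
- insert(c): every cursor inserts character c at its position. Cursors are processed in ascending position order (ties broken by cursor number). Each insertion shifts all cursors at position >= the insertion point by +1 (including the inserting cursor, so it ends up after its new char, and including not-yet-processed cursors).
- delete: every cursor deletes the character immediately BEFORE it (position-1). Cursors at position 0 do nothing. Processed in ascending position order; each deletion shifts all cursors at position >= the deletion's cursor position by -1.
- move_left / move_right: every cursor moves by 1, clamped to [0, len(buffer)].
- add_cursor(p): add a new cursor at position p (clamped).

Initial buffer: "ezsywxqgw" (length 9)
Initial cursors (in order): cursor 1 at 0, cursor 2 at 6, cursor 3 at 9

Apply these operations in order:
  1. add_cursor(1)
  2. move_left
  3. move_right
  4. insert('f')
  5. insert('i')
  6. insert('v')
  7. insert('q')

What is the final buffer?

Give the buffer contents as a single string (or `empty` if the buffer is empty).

After op 1 (add_cursor(1)): buffer="ezsywxqgw" (len 9), cursors c1@0 c4@1 c2@6 c3@9, authorship .........
After op 2 (move_left): buffer="ezsywxqgw" (len 9), cursors c1@0 c4@0 c2@5 c3@8, authorship .........
After op 3 (move_right): buffer="ezsywxqgw" (len 9), cursors c1@1 c4@1 c2@6 c3@9, authorship .........
After op 4 (insert('f')): buffer="effzsywxfqgwf" (len 13), cursors c1@3 c4@3 c2@9 c3@13, authorship .14.....2...3
After op 5 (insert('i')): buffer="effiizsywxfiqgwfi" (len 17), cursors c1@5 c4@5 c2@12 c3@17, authorship .1414.....22...33
After op 6 (insert('v')): buffer="effiivvzsywxfivqgwfiv" (len 21), cursors c1@7 c4@7 c2@15 c3@21, authorship .141414.....222...333
After op 7 (insert('q')): buffer="effiivvqqzsywxfivqqgwfivq" (len 25), cursors c1@9 c4@9 c2@18 c3@25, authorship .14141414.....2222...3333

Answer: effiivvqqzsywxfivqqgwfivq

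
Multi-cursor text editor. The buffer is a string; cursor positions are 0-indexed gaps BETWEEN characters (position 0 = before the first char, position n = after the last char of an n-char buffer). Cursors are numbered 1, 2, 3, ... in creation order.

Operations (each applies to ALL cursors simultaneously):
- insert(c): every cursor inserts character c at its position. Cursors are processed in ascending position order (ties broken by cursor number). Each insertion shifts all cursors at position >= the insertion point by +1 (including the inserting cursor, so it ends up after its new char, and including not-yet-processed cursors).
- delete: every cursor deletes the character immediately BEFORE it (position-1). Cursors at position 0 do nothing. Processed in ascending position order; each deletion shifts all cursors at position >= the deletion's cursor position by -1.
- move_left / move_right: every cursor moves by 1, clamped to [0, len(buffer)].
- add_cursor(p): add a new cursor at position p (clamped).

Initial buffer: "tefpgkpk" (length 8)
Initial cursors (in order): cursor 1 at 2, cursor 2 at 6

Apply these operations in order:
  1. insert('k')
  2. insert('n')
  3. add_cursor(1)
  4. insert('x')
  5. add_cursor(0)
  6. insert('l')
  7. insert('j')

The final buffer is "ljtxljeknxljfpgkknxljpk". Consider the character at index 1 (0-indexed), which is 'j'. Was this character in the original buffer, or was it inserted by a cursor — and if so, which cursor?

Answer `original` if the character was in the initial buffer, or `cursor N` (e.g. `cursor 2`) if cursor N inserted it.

After op 1 (insert('k')): buffer="tekfpgkkpk" (len 10), cursors c1@3 c2@8, authorship ..1....2..
After op 2 (insert('n')): buffer="teknfpgkknpk" (len 12), cursors c1@4 c2@10, authorship ..11....22..
After op 3 (add_cursor(1)): buffer="teknfpgkknpk" (len 12), cursors c3@1 c1@4 c2@10, authorship ..11....22..
After op 4 (insert('x')): buffer="txeknxfpgkknxpk" (len 15), cursors c3@2 c1@6 c2@13, authorship .3.111....222..
After op 5 (add_cursor(0)): buffer="txeknxfpgkknxpk" (len 15), cursors c4@0 c3@2 c1@6 c2@13, authorship .3.111....222..
After op 6 (insert('l')): buffer="ltxleknxlfpgkknxlpk" (len 19), cursors c4@1 c3@4 c1@9 c2@17, authorship 4.33.1111....2222..
After op 7 (insert('j')): buffer="ljtxljeknxljfpgkknxljpk" (len 23), cursors c4@2 c3@6 c1@12 c2@21, authorship 44.333.11111....22222..
Authorship (.=original, N=cursor N): 4 4 . 3 3 3 . 1 1 1 1 1 . . . . 2 2 2 2 2 . .
Index 1: author = 4

Answer: cursor 4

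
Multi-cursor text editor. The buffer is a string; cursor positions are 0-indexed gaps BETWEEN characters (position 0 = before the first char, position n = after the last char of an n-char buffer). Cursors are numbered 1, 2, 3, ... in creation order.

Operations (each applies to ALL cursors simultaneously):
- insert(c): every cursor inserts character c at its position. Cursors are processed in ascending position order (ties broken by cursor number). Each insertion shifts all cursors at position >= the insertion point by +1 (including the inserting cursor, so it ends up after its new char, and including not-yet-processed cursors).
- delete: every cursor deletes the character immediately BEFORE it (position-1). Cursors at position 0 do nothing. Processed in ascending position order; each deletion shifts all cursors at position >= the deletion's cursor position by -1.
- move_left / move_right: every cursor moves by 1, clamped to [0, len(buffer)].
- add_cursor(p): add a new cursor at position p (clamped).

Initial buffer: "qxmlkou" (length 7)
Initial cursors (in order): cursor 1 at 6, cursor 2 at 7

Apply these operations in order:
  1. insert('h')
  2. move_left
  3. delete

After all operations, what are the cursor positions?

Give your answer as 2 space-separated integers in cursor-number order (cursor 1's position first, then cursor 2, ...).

After op 1 (insert('h')): buffer="qxmlkohuh" (len 9), cursors c1@7 c2@9, authorship ......1.2
After op 2 (move_left): buffer="qxmlkohuh" (len 9), cursors c1@6 c2@8, authorship ......1.2
After op 3 (delete): buffer="qxmlkhh" (len 7), cursors c1@5 c2@6, authorship .....12

Answer: 5 6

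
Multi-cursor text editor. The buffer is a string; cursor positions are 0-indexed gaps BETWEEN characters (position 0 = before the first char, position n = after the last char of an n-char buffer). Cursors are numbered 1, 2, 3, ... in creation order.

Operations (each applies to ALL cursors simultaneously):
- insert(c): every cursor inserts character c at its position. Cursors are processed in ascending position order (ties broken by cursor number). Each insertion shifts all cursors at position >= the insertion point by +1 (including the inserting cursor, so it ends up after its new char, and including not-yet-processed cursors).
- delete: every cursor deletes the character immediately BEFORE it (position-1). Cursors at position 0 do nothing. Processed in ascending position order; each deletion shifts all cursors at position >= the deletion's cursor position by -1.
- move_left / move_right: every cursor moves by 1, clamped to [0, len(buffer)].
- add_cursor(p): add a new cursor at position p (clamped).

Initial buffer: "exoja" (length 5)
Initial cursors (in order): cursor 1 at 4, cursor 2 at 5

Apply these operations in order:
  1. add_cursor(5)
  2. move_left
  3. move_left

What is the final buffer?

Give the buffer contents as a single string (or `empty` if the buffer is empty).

Answer: exoja

Derivation:
After op 1 (add_cursor(5)): buffer="exoja" (len 5), cursors c1@4 c2@5 c3@5, authorship .....
After op 2 (move_left): buffer="exoja" (len 5), cursors c1@3 c2@4 c3@4, authorship .....
After op 3 (move_left): buffer="exoja" (len 5), cursors c1@2 c2@3 c3@3, authorship .....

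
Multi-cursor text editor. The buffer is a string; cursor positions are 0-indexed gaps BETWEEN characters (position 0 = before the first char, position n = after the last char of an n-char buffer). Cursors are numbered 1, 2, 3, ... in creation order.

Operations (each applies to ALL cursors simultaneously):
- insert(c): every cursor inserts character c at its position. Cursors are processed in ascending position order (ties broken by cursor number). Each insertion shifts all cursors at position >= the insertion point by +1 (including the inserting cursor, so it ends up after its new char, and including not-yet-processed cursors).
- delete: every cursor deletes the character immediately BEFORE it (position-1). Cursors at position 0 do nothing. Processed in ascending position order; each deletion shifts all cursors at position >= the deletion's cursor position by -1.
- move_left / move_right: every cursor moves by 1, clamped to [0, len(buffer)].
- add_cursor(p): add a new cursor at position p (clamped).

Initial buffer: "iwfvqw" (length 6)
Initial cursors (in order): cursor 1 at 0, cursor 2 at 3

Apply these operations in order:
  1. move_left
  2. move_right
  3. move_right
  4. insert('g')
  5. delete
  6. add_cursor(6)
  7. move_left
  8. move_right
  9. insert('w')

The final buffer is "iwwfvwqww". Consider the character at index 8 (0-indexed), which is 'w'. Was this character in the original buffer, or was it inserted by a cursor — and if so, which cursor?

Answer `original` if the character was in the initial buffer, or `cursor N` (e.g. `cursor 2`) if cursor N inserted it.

After op 1 (move_left): buffer="iwfvqw" (len 6), cursors c1@0 c2@2, authorship ......
After op 2 (move_right): buffer="iwfvqw" (len 6), cursors c1@1 c2@3, authorship ......
After op 3 (move_right): buffer="iwfvqw" (len 6), cursors c1@2 c2@4, authorship ......
After op 4 (insert('g')): buffer="iwgfvgqw" (len 8), cursors c1@3 c2@6, authorship ..1..2..
After op 5 (delete): buffer="iwfvqw" (len 6), cursors c1@2 c2@4, authorship ......
After op 6 (add_cursor(6)): buffer="iwfvqw" (len 6), cursors c1@2 c2@4 c3@6, authorship ......
After op 7 (move_left): buffer="iwfvqw" (len 6), cursors c1@1 c2@3 c3@5, authorship ......
After op 8 (move_right): buffer="iwfvqw" (len 6), cursors c1@2 c2@4 c3@6, authorship ......
After op 9 (insert('w')): buffer="iwwfvwqww" (len 9), cursors c1@3 c2@6 c3@9, authorship ..1..2..3
Authorship (.=original, N=cursor N): . . 1 . . 2 . . 3
Index 8: author = 3

Answer: cursor 3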